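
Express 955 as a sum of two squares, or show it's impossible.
Not possible

Factorization: 955 = 5 × 191
By Fermat: n is sum of two squares iff every prime p ≡ 3 (mod 4) appears to even power.
Prime(s) ≡ 3 (mod 4) with odd exponent: [(191, 1)]
Therefore 955 cannot be expressed as a² + b².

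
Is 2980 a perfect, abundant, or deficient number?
abundant

Proper divisors of 2980: sum = 1 + 2 + 4 + 5 + 10 + 20 + 149 + 298 + 596 + 745 + 1490 = 3320
Since 3320 > 2980, 2980 is abundant.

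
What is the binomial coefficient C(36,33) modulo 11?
1

Using Lucas' theorem:
Write n=36 and k=33 in base 11:
n in base 11: [3, 3]
k in base 11: [3, 0]
C(36,33) mod 11 = ∏ C(n_i, k_i) mod 11
Digit binomials (mod 11): C(3,3) = 1; C(3,0) = 1
Product: 1 × 1 = 1 ≡ 1 (mod 11)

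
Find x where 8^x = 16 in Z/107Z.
72

Baby-step giant-step with step n = ⌈√107⌉ = 11.
Baby steps 8^j mod 107 (j:value) for j=0..10: 0:1, 1:8, 2:64, 3:84, 4:30, 5:26, 6:101, 7:59, 8:44, 9:31, 10:34.
Giant-step multiplier: 8^(-11) ≡ 8^(106-11) = 8^95 ≡ 24 (mod 107).
Giant steps γ_i = 16·24^i mod 107: γ_0=16, γ_1=63, γ_2=14, γ_3=15, γ_4=39, γ_5=80, γ_6=101 (in table at j=6).
x = i·n + j = 6·11 + 6 = 72.
Check: 8^72 ≡ 16 (mod 107).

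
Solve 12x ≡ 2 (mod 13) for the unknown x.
x ≡ 11 (mod 13)

gcd(12, 13) = 1, which divides 2, so solutions exist.
Find 12^(-1) mod 13 by the extended Euclidean algorithm:
13 = 1 × 12 + 1  ⟹  1 = (1)·13 + (-1)·12
So (-1)·12 ≡ 1 (mod 13), i.e. 12^(-1) ≡ -1 ≡ 12 (mod 13).
x ≡ 12 × 2 = 24 ≡ 11 (mod 13).
Check: 12 × 11 = 132 ≡ 2 (mod 13).
Unique solution: x ≡ 11 (mod 13)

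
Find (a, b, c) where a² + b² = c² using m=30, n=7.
(851, 420, 949)

Euclid's formula: a = m² - n², b = 2mn, c = m² + n²
m = 30, n = 7
a = 30² - 7² = 900 - 49 = 851
b = 2 × 30 × 7 = 420
c = 30² + 7² = 900 + 49 = 949
Verification: 851² + 420² = 724201 + 176400 = 900601 = 949² ✓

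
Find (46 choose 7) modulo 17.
10

Using Lucas' theorem:
Write n=46 and k=7 in base 17:
n in base 17: [2, 12]
k in base 17: [0, 7]
C(46,7) mod 17 = ∏ C(n_i, k_i) mod 17
Digit binomials (mod 17): C(2,0) = 1; C(12,7) = 792 ≡ 10
Product: 1 × 10 = 10 ≡ 10 (mod 17)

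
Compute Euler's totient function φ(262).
130

262 = 2 × 131
φ(n) = n × ∏(1 - 1/p) for each prime p dividing n
φ(262) = 262 × (1 - 1/2) × (1 - 1/131) = 130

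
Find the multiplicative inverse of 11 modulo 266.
121

gcd(11, 266) = 1, so the inverse exists.
Extended Euclidean algorithm on (266, 11):
266 = 24 × 11 + 2  ⟹  2 = (1)·266 + (-24)·11
11 = 5 × 2 + 1  ⟹  1 = (-5)·266 + (121)·11
So (121)·11 ≡ 1 (mod 266), i.e. 11^(-1) ≡ 121 (mod 266).
Check: 11 × 121 = 1331 ≡ 1 (mod 266)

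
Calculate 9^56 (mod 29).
1

Repeated squaring. Binary of 56 = 111000.
9^1 ≡ 9 (mod 29); 9^2 ≡ 23 (mod 29); 9^4 ≡ 7 (mod 29); 9^8 ≡ 20 (mod 29); 9^16 ≡ 23 (mod 29); 9^32 ≡ 7 (mod 29)
9^56 = 9^8 × 9^16 × 9^32 ≡ 1 (mod 29)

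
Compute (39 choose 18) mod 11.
0

Using Lucas' theorem:
Write n=39 and k=18 in base 11:
n in base 11: [3, 6]
k in base 11: [1, 7]
C(39,18) mod 11 = ∏ C(n_i, k_i) mod 11
Digit binomials (mod 11): C(3,1) = 3; C(6,7) = 0 (k_i > n_i)
Product: 3 × 0 = 0 ≡ 0 (mod 11)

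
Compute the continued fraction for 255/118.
[2; 6, 4, 1, 3]

Euclidean algorithm steps:
255 = 2 × 118 + 19
118 = 6 × 19 + 4
19 = 4 × 4 + 3
4 = 1 × 3 + 1
3 = 3 × 1 + 0
Continued fraction: [2; 6, 4, 1, 3]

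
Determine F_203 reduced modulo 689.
286

Matrix identity: Q^n = [[F_(n+1), F_n], [F_n, F_(n-1)]] with Q = [[1,1],[1,0]].
n = 203 = 11001011₂. Square-and-multiply, entries mod 689:
Q^1 = [[1,1],[1,0]]
Q^3 = (Q^1)²·Q = [[3,2],[2,1]]
Q^6 = (Q^3)² = [[13,8],[8,5]]
Q^12 = (Q^6)² = [[233,144],[144,89]]
Q^25 = (Q^12)²·Q = [[129,613],[613,205]]
Q^50 = (Q^25)² = [[369,109],[109,260]]
Q^101 = (Q^50)²·Q = [[257,596],[596,350]]
Q^203 = (Q^101)²·Q = [[333,286],[286,47]]
F_203 mod 689 = Q^203[0][1] = 286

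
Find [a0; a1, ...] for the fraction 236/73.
[3; 4, 3, 2, 2]

Euclidean algorithm steps:
236 = 3 × 73 + 17
73 = 4 × 17 + 5
17 = 3 × 5 + 2
5 = 2 × 2 + 1
2 = 2 × 1 + 0
Continued fraction: [3; 4, 3, 2, 2]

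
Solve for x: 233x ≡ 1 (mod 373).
365

gcd(233, 373) = 1, so the inverse exists.
Extended Euclidean algorithm on (373, 233):
373 = 1 × 233 + 140  ⟹  140 = (1)·373 + (-1)·233
233 = 1 × 140 + 93  ⟹  93 = (-1)·373 + (2)·233
140 = 1 × 93 + 47  ⟹  47 = (2)·373 + (-3)·233
93 = 1 × 47 + 46  ⟹  46 = (-3)·373 + (5)·233
47 = 1 × 46 + 1  ⟹  1 = (5)·373 + (-8)·233
So (-8)·233 ≡ 1 (mod 373), i.e. 233^(-1) ≡ -8 ≡ 365 (mod 373).
Check: 233 × 365 = 85045 ≡ 1 (mod 373)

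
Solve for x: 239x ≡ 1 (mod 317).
191

gcd(239, 317) = 1, so the inverse exists.
Extended Euclidean algorithm on (317, 239):
317 = 1 × 239 + 78  ⟹  78 = (1)·317 + (-1)·239
239 = 3 × 78 + 5  ⟹  5 = (-3)·317 + (4)·239
78 = 15 × 5 + 3  ⟹  3 = (46)·317 + (-61)·239
5 = 1 × 3 + 2  ⟹  2 = (-49)·317 + (65)·239
3 = 1 × 2 + 1  ⟹  1 = (95)·317 + (-126)·239
So (-126)·239 ≡ 1 (mod 317), i.e. 239^(-1) ≡ -126 ≡ 191 (mod 317).
Check: 239 × 191 = 45649 ≡ 1 (mod 317)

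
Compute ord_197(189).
196

197 is prime, so ord(189) divides φ(197) = 196.
Divisors of 196: 1, 2, 4, 7, 14, 28, 49, 98, 196.
Repeated squaring: 189^1 ≡ 189, 189^2 ≡ 64, 189^4 ≡ 156, 189^8 ≡ 105, 189^16 ≡ 190, 189^32 ≡ 49, 189^64 ≡ 37, 189^128 ≡ 187 (mod 197).
Test 189^d mod 197 for each divisor d in increasing order:
189^1 ≡ 189
189^2 ≡ 64
189^4 ≡ 156
189^7 = 189^4·189^2·189^1 ≡ 110
189^14 = 189^8·189^4·189^2 ≡ 83
189^28 = 189^16·189^8·189^4 ≡ 191
189^49 = 189^32·189^16·189^1 ≡ 183
189^98 = 189^64·189^32·189^2 ≡ 196
189^196 = 189^128·189^64·189^4 ≡ 1  ← first divisor giving 1
The order is 196.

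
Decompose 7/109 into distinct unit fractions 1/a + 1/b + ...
1/16 + 1/582 + 1/507504

Greedy algorithm:
7/109: ceiling(109/7) = 16, use 1/16
3/1744: ceiling(1744/3) = 582, use 1/582
1/507504: ceiling(507504/1) = 507504, use 1/507504
Result: 7/109 = 1/16 + 1/582 + 1/507504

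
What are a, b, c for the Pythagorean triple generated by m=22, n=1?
(483, 44, 485)

Euclid's formula: a = m² - n², b = 2mn, c = m² + n²
m = 22, n = 1
a = 22² - 1² = 484 - 1 = 483
b = 2 × 22 × 1 = 44
c = 22² + 1² = 484 + 1 = 485
Verification: 483² + 44² = 233289 + 1936 = 235225 = 485² ✓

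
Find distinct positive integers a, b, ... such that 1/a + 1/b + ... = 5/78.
1/16 + 1/624

Greedy algorithm:
5/78: ceiling(78/5) = 16, use 1/16
1/624: ceiling(624/1) = 624, use 1/624
Result: 5/78 = 1/16 + 1/624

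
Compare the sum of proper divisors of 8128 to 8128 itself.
perfect

Proper divisors of 8128: sum = 1 + 2 + 4 + 8 + 16 + 32 + 64 + 127 + 254 + 508 + 1016 + 2032 + 4064 = 8128
Since 8128 = 8128, 8128 is perfect.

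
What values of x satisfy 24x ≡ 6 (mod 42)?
x ≡ 2 (mod 7)

gcd(24, 42) = 6, which divides 6, so solutions exist.
Divide through by 6: 4x ≡ 1 (mod 7).
Find 4^(-1) mod 7 by the extended Euclidean algorithm:
7 = 1 × 4 + 3  ⟹  3 = (1)·7 + (-1)·4
4 = 1 × 3 + 1  ⟹  1 = (-1)·7 + (2)·4
So (2)·4 ≡ 1 (mod 7), i.e. 4^(-1) ≡ 2 (mod 7).
x ≡ 2 × 1 = 2 ≡ 2 (mod 7).
Check: 24 × 2 = 48 ≡ 6 (mod 42).
x ≡ 2 (mod 7), giving 6 solutions mod 42.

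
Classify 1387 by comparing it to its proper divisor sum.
deficient

Proper divisors of 1387: sum = 1 + 19 + 73 = 93
Since 93 < 1387, 1387 is deficient.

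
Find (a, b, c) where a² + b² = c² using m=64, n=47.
(1887, 6016, 6305)

Euclid's formula: a = m² - n², b = 2mn, c = m² + n²
m = 64, n = 47
a = 64² - 47² = 4096 - 2209 = 1887
b = 2 × 64 × 47 = 6016
c = 64² + 47² = 4096 + 2209 = 6305
Verification: 1887² + 6016² = 3560769 + 36192256 = 39753025 = 6305² ✓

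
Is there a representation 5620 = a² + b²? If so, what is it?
12² + 74² (a=12, b=74)

Factorization: 5620 = 2^2 × 5 × 281
By Fermat: n is sum of two squares iff every prime p ≡ 3 (mod 4) appears to even power.
All primes ≡ 3 (mod 4) appear to even power.
Search a = 0, 1, 2, … for 5620 - a² a perfect square: first hit at a = 12: 5620 - 144 = 5476 = 74².
5620 = 12² + 74² = 144 + 5476 ✓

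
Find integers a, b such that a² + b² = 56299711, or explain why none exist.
Not possible

Factorization: 56299711 = 13 × 163^3
By Fermat: n is sum of two squares iff every prime p ≡ 3 (mod 4) appears to even power.
Prime(s) ≡ 3 (mod 4) with odd exponent: [(163, 3)]
Therefore 56299711 cannot be expressed as a² + b².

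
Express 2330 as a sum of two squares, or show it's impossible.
11² + 47² (a=11, b=47)

Factorization: 2330 = 2 × 5 × 233
By Fermat: n is sum of two squares iff every prime p ≡ 3 (mod 4) appears to even power.
All primes ≡ 3 (mod 4) appear to even power.
Search a = 0, 1, 2, … for 2330 - a² a perfect square: first hit at a = 11: 2330 - 121 = 2209 = 47².
2330 = 11² + 47² = 121 + 2209 ✓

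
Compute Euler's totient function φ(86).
42

86 = 2 × 43
φ(n) = n × ∏(1 - 1/p) for each prime p dividing n
φ(86) = 86 × (1 - 1/2) × (1 - 1/43) = 42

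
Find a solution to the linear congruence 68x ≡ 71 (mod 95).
x ≡ 22 (mod 95)

gcd(68, 95) = 1, which divides 71, so solutions exist.
Find 68^(-1) mod 95 by the extended Euclidean algorithm:
95 = 1 × 68 + 27  ⟹  27 = (1)·95 + (-1)·68
68 = 2 × 27 + 14  ⟹  14 = (-2)·95 + (3)·68
27 = 1 × 14 + 13  ⟹  13 = (3)·95 + (-4)·68
14 = 1 × 13 + 1  ⟹  1 = (-5)·95 + (7)·68
So (7)·68 ≡ 1 (mod 95), i.e. 68^(-1) ≡ 7 (mod 95).
x ≡ 7 × 71 = 497 ≡ 22 (mod 95).
Check: 68 × 22 = 1496 ≡ 71 (mod 95).
Unique solution: x ≡ 22 (mod 95)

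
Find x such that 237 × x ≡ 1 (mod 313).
70

gcd(237, 313) = 1, so the inverse exists.
Extended Euclidean algorithm on (313, 237):
313 = 1 × 237 + 76  ⟹  76 = (1)·313 + (-1)·237
237 = 3 × 76 + 9  ⟹  9 = (-3)·313 + (4)·237
76 = 8 × 9 + 4  ⟹  4 = (25)·313 + (-33)·237
9 = 2 × 4 + 1  ⟹  1 = (-53)·313 + (70)·237
So (70)·237 ≡ 1 (mod 313), i.e. 237^(-1) ≡ 70 (mod 313).
Check: 237 × 70 = 16590 ≡ 1 (mod 313)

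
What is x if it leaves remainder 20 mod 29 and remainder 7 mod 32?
455

Using Chinese Remainder Theorem:
M = 29 × 32 = 928
M1 = 32, M2 = 29
y1 = 32^(-1) mod 29 = 10
y2 = 29^(-1) mod 32 = 21
x = (20×32×10 + 7×29×21) mod 928 = 455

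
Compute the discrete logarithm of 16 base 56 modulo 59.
14

Baby-step giant-step with step n = ⌈√59⌉ = 8.
Baby steps 56^j mod 59 (j:value) for j=0..7: 0:1, 1:56, 2:9, 3:32, 4:22, 5:52, 6:21, 7:55.
Giant-step multiplier: 56^(-8) ≡ 56^(58-8) = 56^50 ≡ 5 (mod 59).
Giant steps γ_i = 16·5^i mod 59: γ_0=16, γ_1=21 (in table at j=6).
x = i·n + j = 1·8 + 6 = 14.
Check: 56^14 ≡ 16 (mod 59).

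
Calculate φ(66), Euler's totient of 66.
20

66 = 2 × 3 × 11
φ(n) = n × ∏(1 - 1/p) for each prime p dividing n
φ(66) = 66 × (1 - 1/2) × (1 - 1/3) × (1 - 1/11) = 20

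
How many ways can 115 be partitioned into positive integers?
1064144451

p(n) counts ways to write n as a sum of positive integers (order ignored).
Euler's pentagonal recurrence: p(k) = p(k-1) + p(k-2) - p(k-5) - p(k-7) + p(k-12) + p(k-15) - ... (offsets j(3j∓1)/2, signs ++--, p(0)=1, p(<0)=0).
DP table for k = 0..114: p(0)=1, p(1)=1, p(2)=2, p(3)=3, p(4)=5, p(5)=7, p(6)=11, p(7)=15, p(8)=22, p(9)=30, p(10)=42, p(11)=56, p(12)=77, p(13)=101, p(14)=135, p(15)=176, p(16)=231, p(17)=297, p(18)=385, p(19)=490, p(20)=627, p(21)=792, p(22)=1002, p(23)=1255, p(24)=1575, p(25)=1958, p(26)=2436, p(27)=3010, p(28)=3718, p(29)=4565, p(30)=5604, p(31)=6842, p(32)=8349, p(33)=10143, p(34)=12310, p(35)=14883, p(36)=17977, p(37)=21637, p(38)=26015, p(39)=31185, p(40)=37338, p(41)=44583, p(42)=53174, p(43)=63261, p(44)=75175, p(45)=89134, p(46)=105558, p(47)=124754, p(48)=147273, p(49)=173525, p(50)=204226, p(51)=239943, p(52)=281589, p(53)=329931, p(54)=386155, p(55)=451276, p(56)=526823, p(57)=614154, p(58)=715220, p(59)=831820, p(60)=966467, p(61)=1121505, p(62)=1300156, p(63)=1505499, p(64)=1741630, p(65)=2012558, p(66)=2323520, p(67)=2679689, p(68)=3087735, p(69)=3554345, p(70)=4087968, p(71)=4697205, p(72)=5392783, p(73)=6185689, p(74)=7089500, p(75)=8118264, p(76)=9289091, p(77)=10619863, p(78)=12132164, p(79)=13848650, p(80)=15796476, p(81)=18004327, p(82)=20506255, p(83)=23338469, p(84)=26543660, p(85)=30167357, p(86)=34262962, p(87)=38887673, p(88)=44108109, p(89)=49995925, p(90)=56634173, p(91)=64112359, p(92)=72533807, p(93)=82010177, p(94)=92669720, p(95)=104651419, p(96)=118114304, p(97)=133230930, p(98)=150198136, p(99)=169229875, p(100)=190569292, p(101)=214481126, p(102)=241265379, p(103)=271248950, p(104)=304801365, p(105)=342325709, p(106)=384276336, p(107)=431149389, p(108)=483502844, p(109)=541946240, p(110)=607163746, p(111)=679903203, p(112)=761002156, p(113)=851376628, p(114)=952050665.
Final step: p(115) = p(114) + p(113) - p(110) - p(108) + p(103) + p(100) - p(93) - p(89) + p(80) + p(75) - p(64) - p(58) + p(45) + p(38) - p(23) - p(15)
= 952050665 + 851376628 - 607163746 - 483502844 + 271248950 + 190569292 - 82010177 - 49995925 + 15796476 + 8118264 - 1741630 - 715220 + 89134 + 26015 - 1255 - 176
= 1064144451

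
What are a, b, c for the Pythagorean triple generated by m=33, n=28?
(305, 1848, 1873)

Euclid's formula: a = m² - n², b = 2mn, c = m² + n²
m = 33, n = 28
a = 33² - 28² = 1089 - 784 = 305
b = 2 × 33 × 28 = 1848
c = 33² + 28² = 1089 + 784 = 1873
Verification: 305² + 1848² = 93025 + 3415104 = 3508129 = 1873² ✓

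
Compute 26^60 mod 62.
32

Repeated squaring. Binary of 60 = 111100.
26^1 ≡ 26 (mod 62); 26^2 ≡ 56 (mod 62); 26^4 ≡ 36 (mod 62); 26^8 ≡ 56 (mod 62); 26^16 ≡ 36 (mod 62); 26^32 ≡ 56 (mod 62)
26^60 = 26^4 × 26^8 × 26^16 × 26^32 ≡ 32 (mod 62)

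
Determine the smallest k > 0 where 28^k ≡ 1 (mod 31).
15

31 is prime, so ord(28) divides φ(31) = 30.
Divisors of 30: 1, 2, 3, 5, 6, 10, 15, 30.
Repeated squaring: 28^1 ≡ 28, 28^2 ≡ 9, 28^4 ≡ 19, 28^8 ≡ 20, 28^16 ≡ 28 (mod 31).
Test 28^d mod 31 for each divisor d in increasing order:
28^1 ≡ 28
28^2 ≡ 9
28^3 = 28^2·28^1 ≡ 4
28^5 = 28^4·28^1 ≡ 5
28^6 = 28^4·28^2 ≡ 16
28^10 = 28^8·28^2 ≡ 25
28^15 = 28^8·28^4·28^2·28^1 ≡ 1  ← first divisor giving 1
The order is 15.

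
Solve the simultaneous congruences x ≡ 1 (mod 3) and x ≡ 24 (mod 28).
52

Using Chinese Remainder Theorem:
M = 3 × 28 = 84
M1 = 28, M2 = 3
y1 = 28^(-1) mod 3 = 1
y2 = 3^(-1) mod 28 = 19
x = (1×28×1 + 24×3×19) mod 84 = 52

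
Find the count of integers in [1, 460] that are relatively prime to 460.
176

460 = 2^2 × 5 × 23
φ(n) = n × ∏(1 - 1/p) for each prime p dividing n
φ(460) = 460 × (1 - 1/2) × (1 - 1/5) × (1 - 1/23) = 176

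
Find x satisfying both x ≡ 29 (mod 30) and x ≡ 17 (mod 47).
299

Using Chinese Remainder Theorem:
M = 30 × 47 = 1410
M1 = 47, M2 = 30
y1 = 47^(-1) mod 30 = 23
y2 = 30^(-1) mod 47 = 11
x = (29×47×23 + 17×30×11) mod 1410 = 299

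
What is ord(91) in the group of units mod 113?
56

113 is prime, so ord(91) divides φ(113) = 112.
Divisors of 112: 1, 2, 4, 7, 8, 14, 16, 28, 56, 112.
Repeated squaring: 91^1 ≡ 91, 91^2 ≡ 32, 91^4 ≡ 7, 91^8 ≡ 49, 91^16 ≡ 28, 91^32 ≡ 106, 91^64 ≡ 49 (mod 113).
Test 91^d mod 113 for each divisor d in increasing order:
91^1 ≡ 91
91^2 ≡ 32
91^4 ≡ 7
91^7 = 91^4·91^2·91^1 ≡ 44
91^8 ≡ 49
91^14 = 91^8·91^4·91^2 ≡ 15
91^16 ≡ 28
91^28 = 91^16·91^8·91^4 ≡ 112
91^56 = 91^32·91^16·91^8 ≡ 1  ← first divisor giving 1
The order is 56.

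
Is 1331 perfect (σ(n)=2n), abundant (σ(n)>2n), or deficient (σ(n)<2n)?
deficient

Proper divisors of 1331: sum = 1 + 11 + 121 = 133
Since 133 < 1331, 1331 is deficient.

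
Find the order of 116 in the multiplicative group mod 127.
126

127 is prime, so ord(116) divides φ(127) = 126.
Divisors of 126: 1, 2, 3, 6, 7, 9, 14, 18, 21, 42, 63, 126.
Repeated squaring: 116^1 ≡ 116, 116^2 ≡ 121, 116^4 ≡ 36, 116^8 ≡ 26, 116^16 ≡ 41, 116^32 ≡ 30, 116^64 ≡ 11 (mod 127).
Test 116^d mod 127 for each divisor d in increasing order:
116^1 ≡ 116
116^2 ≡ 121
116^3 = 116^2·116^1 ≡ 66
116^6 = 116^4·116^2 ≡ 38
116^7 = 116^4·116^2·116^1 ≡ 90
116^9 = 116^8·116^1 ≡ 95
116^14 = 116^8·116^4·116^2 ≡ 99
116^18 = 116^16·116^2 ≡ 8
116^21 = 116^16·116^4·116^1 ≡ 20
116^42 = 116^32·116^8·116^2 ≡ 19
116^63 = 116^32·116^16·116^8·116^4·116^2·116^1 ≡ 126
116^126 = 116^64·116^32·116^16·116^8·116^4·116^2 ≡ 1  ← first divisor giving 1
The order is 126.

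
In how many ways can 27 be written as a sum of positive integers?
3010

p(n) counts ways to write n as a sum of positive integers (order ignored).
Euler's pentagonal recurrence: p(k) = p(k-1) + p(k-2) - p(k-5) - p(k-7) + p(k-12) + p(k-15) - ... (offsets j(3j∓1)/2, signs ++--, p(0)=1, p(<0)=0).
DP table for k = 0..26: p(0)=1, p(1)=1, p(2)=2, p(3)=3, p(4)=5, p(5)=7, p(6)=11, p(7)=15, p(8)=22, p(9)=30, p(10)=42, p(11)=56, p(12)=77, p(13)=101, p(14)=135, p(15)=176, p(16)=231, p(17)=297, p(18)=385, p(19)=490, p(20)=627, p(21)=792, p(22)=1002, p(23)=1255, p(24)=1575, p(25)=1958, p(26)=2436.
Final step: p(27) = p(26) + p(25) - p(22) - p(20) + p(15) + p(12) - p(5) - p(1)
= 2436 + 1958 - 1002 - 627 + 176 + 77 - 7 - 1
= 3010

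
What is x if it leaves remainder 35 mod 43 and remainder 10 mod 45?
1540

Using Chinese Remainder Theorem:
M = 43 × 45 = 1935
M1 = 45, M2 = 43
y1 = 45^(-1) mod 43 = 22
y2 = 43^(-1) mod 45 = 22
x = (35×45×22 + 10×43×22) mod 1935 = 1540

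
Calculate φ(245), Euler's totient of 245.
168

245 = 5 × 7^2
φ(n) = n × ∏(1 - 1/p) for each prime p dividing n
φ(245) = 245 × (1 - 1/5) × (1 - 1/7) = 168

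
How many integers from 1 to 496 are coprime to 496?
240

496 = 2^4 × 31
φ(n) = n × ∏(1 - 1/p) for each prime p dividing n
φ(496) = 496 × (1 - 1/2) × (1 - 1/31) = 240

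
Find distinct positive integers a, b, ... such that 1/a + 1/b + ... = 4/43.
1/11 + 1/473

Greedy algorithm:
4/43: ceiling(43/4) = 11, use 1/11
1/473: ceiling(473/1) = 473, use 1/473
Result: 4/43 = 1/11 + 1/473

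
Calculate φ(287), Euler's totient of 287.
240

287 = 7 × 41
φ(n) = n × ∏(1 - 1/p) for each prime p dividing n
φ(287) = 287 × (1 - 1/7) × (1 - 1/41) = 240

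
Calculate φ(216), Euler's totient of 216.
72

216 = 2^3 × 3^3
φ(n) = n × ∏(1 - 1/p) for each prime p dividing n
φ(216) = 216 × (1 - 1/2) × (1 - 1/3) = 72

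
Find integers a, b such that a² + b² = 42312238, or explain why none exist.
Not possible

Factorization: 42312238 = 2 × 37 × 83^3
By Fermat: n is sum of two squares iff every prime p ≡ 3 (mod 4) appears to even power.
Prime(s) ≡ 3 (mod 4) with odd exponent: [(83, 3)]
Therefore 42312238 cannot be expressed as a² + b².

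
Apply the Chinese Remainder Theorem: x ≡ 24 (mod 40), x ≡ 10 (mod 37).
824

Using Chinese Remainder Theorem:
M = 40 × 37 = 1480
M1 = 37, M2 = 40
y1 = 37^(-1) mod 40 = 13
y2 = 40^(-1) mod 37 = 25
x = (24×37×13 + 10×40×25) mod 1480 = 824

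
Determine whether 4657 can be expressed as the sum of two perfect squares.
39² + 56² (a=39, b=56)

Factorization: 4657 = 4657
By Fermat: n is sum of two squares iff every prime p ≡ 3 (mod 4) appears to even power.
All primes ≡ 3 (mod 4) appear to even power.
Search a = 0, 1, 2, … for 4657 - a² a perfect square: first hit at a = 39: 4657 - 1521 = 3136 = 56².
4657 = 39² + 56² = 1521 + 3136 ✓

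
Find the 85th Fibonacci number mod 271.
259

Matrix identity: Q^n = [[F_(n+1), F_n], [F_n, F_(n-1)]] with Q = [[1,1],[1,0]].
n = 85 = 1010101₂. Square-and-multiply, entries mod 271:
Q^1 = [[1,1],[1,0]]
Q^2 = (Q^1)² = [[2,1],[1,1]]
Q^5 = (Q^2)²·Q = [[8,5],[5,3]]
Q^10 = (Q^5)² = [[89,55],[55,34]]
Q^21 = (Q^10)²·Q = [[96,106],[106,261]]
Q^42 = (Q^21)² = [[127,173],[173,225]]
Q^85 = (Q^42)²·Q = [[180,259],[259,192]]
F_85 mod 271 = Q^85[0][1] = 259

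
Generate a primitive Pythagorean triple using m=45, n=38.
(581, 3420, 3469)

Euclid's formula: a = m² - n², b = 2mn, c = m² + n²
m = 45, n = 38
a = 45² - 38² = 2025 - 1444 = 581
b = 2 × 45 × 38 = 3420
c = 45² + 38² = 2025 + 1444 = 3469
Verification: 581² + 3420² = 337561 + 11696400 = 12033961 = 3469² ✓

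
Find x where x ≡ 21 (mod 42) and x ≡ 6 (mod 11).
105

Using Chinese Remainder Theorem:
M = 42 × 11 = 462
M1 = 11, M2 = 42
y1 = 11^(-1) mod 42 = 23
y2 = 42^(-1) mod 11 = 5
x = (21×11×23 + 6×42×5) mod 462 = 105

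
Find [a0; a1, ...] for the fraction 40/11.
[3; 1, 1, 1, 3]

Euclidean algorithm steps:
40 = 3 × 11 + 7
11 = 1 × 7 + 4
7 = 1 × 4 + 3
4 = 1 × 3 + 1
3 = 3 × 1 + 0
Continued fraction: [3; 1, 1, 1, 3]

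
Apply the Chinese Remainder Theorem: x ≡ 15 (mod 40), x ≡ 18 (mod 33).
975

Using Chinese Remainder Theorem:
M = 40 × 33 = 1320
M1 = 33, M2 = 40
y1 = 33^(-1) mod 40 = 17
y2 = 40^(-1) mod 33 = 19
x = (15×33×17 + 18×40×19) mod 1320 = 975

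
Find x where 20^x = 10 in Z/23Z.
5

Baby-step giant-step with step n = ⌈√23⌉ = 5.
Baby steps 20^j mod 23 (j:value) for j=0..4: 0:1, 1:20, 2:9, 3:19, 4:12.
Giant-step multiplier: 20^(-5) ≡ 20^(22-5) = 20^17 ≡ 7 (mod 23).
Giant steps γ_i = 10·7^i mod 23: γ_0=10, γ_1=1 (in table at j=0).
x = i·n + j = 1·5 + 0 = 5.
Check: 20^5 ≡ 10 (mod 23).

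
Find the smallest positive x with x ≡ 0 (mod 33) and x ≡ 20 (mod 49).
363

Using Chinese Remainder Theorem:
M = 33 × 49 = 1617
M1 = 49, M2 = 33
y1 = 49^(-1) mod 33 = 31
y2 = 33^(-1) mod 49 = 3
x = (0×49×31 + 20×33×3) mod 1617 = 363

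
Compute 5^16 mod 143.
27

Repeated squaring. Binary of 16 = 10000.
5^1 ≡ 5 (mod 143); 5^2 ≡ 25 (mod 143); 5^4 ≡ 53 (mod 143); 5^8 ≡ 92 (mod 143); 5^16 ≡ 27 (mod 143)
5^16 = 5^16 ≡ 27 (mod 143)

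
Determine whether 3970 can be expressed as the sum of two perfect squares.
1² + 63² (a=1, b=63)

Factorization: 3970 = 2 × 5 × 397
By Fermat: n is sum of two squares iff every prime p ≡ 3 (mod 4) appears to even power.
All primes ≡ 3 (mod 4) appear to even power.
Search a = 0, 1, 2, … for 3970 - a² a perfect square: first hit at a = 1: 3970 - 1 = 3969 = 63².
3970 = 1² + 63² = 1 + 3969 ✓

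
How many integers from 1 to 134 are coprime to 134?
66

134 = 2 × 67
φ(n) = n × ∏(1 - 1/p) for each prime p dividing n
φ(134) = 134 × (1 - 1/2) × (1 - 1/67) = 66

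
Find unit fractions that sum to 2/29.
1/15 + 1/435

Greedy algorithm:
2/29: ceiling(29/2) = 15, use 1/15
1/435: ceiling(435/1) = 435, use 1/435
Result: 2/29 = 1/15 + 1/435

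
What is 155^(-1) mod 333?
275

gcd(155, 333) = 1, so the inverse exists.
Extended Euclidean algorithm on (333, 155):
333 = 2 × 155 + 23  ⟹  23 = (1)·333 + (-2)·155
155 = 6 × 23 + 17  ⟹  17 = (-6)·333 + (13)·155
23 = 1 × 17 + 6  ⟹  6 = (7)·333 + (-15)·155
17 = 2 × 6 + 5  ⟹  5 = (-20)·333 + (43)·155
6 = 1 × 5 + 1  ⟹  1 = (27)·333 + (-58)·155
So (-58)·155 ≡ 1 (mod 333), i.e. 155^(-1) ≡ -58 ≡ 275 (mod 333).
Check: 155 × 275 = 42625 ≡ 1 (mod 333)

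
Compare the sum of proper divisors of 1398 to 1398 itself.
abundant

Proper divisors of 1398: sum = 1 + 2 + 3 + 6 + 233 + 466 + 699 = 1410
Since 1410 > 1398, 1398 is abundant.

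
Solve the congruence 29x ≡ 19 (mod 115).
x ≡ 76 (mod 115)

gcd(29, 115) = 1, which divides 19, so solutions exist.
Find 29^(-1) mod 115 by the extended Euclidean algorithm:
115 = 3 × 29 + 28  ⟹  28 = (1)·115 + (-3)·29
29 = 1 × 28 + 1  ⟹  1 = (-1)·115 + (4)·29
So (4)·29 ≡ 1 (mod 115), i.e. 29^(-1) ≡ 4 (mod 115).
x ≡ 4 × 19 = 76 ≡ 76 (mod 115).
Check: 29 × 76 = 2204 ≡ 19 (mod 115).
Unique solution: x ≡ 76 (mod 115)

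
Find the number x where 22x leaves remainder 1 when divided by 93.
55

gcd(22, 93) = 1, so the inverse exists.
Extended Euclidean algorithm on (93, 22):
93 = 4 × 22 + 5  ⟹  5 = (1)·93 + (-4)·22
22 = 4 × 5 + 2  ⟹  2 = (-4)·93 + (17)·22
5 = 2 × 2 + 1  ⟹  1 = (9)·93 + (-38)·22
So (-38)·22 ≡ 1 (mod 93), i.e. 22^(-1) ≡ -38 ≡ 55 (mod 93).
Check: 22 × 55 = 1210 ≡ 1 (mod 93)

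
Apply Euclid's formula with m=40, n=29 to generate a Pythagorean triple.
(759, 2320, 2441)

Euclid's formula: a = m² - n², b = 2mn, c = m² + n²
m = 40, n = 29
a = 40² - 29² = 1600 - 841 = 759
b = 2 × 40 × 29 = 2320
c = 40² + 29² = 1600 + 841 = 2441
Verification: 759² + 2320² = 576081 + 5382400 = 5958481 = 2441² ✓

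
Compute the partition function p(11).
56

p(n) counts ways to write n as a sum of positive integers (order ignored).
Euler's pentagonal recurrence: p(k) = p(k-1) + p(k-2) - p(k-5) - p(k-7) + p(k-12) + p(k-15) - ... (offsets j(3j∓1)/2, signs ++--, p(0)=1, p(<0)=0).
DP table for k = 0..10: p(0)=1, p(1)=1, p(2)=2, p(3)=3, p(4)=5, p(5)=7, p(6)=11, p(7)=15, p(8)=22, p(9)=30, p(10)=42.
Final step: p(11) = p(10) + p(9) - p(6) - p(4)
= 42 + 30 - 11 - 5
= 56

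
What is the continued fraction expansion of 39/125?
[0; 3, 4, 1, 7]

Euclidean algorithm steps:
39 = 0 × 125 + 39
125 = 3 × 39 + 8
39 = 4 × 8 + 7
8 = 1 × 7 + 1
7 = 7 × 1 + 0
Continued fraction: [0; 3, 4, 1, 7]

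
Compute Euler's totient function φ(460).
176

460 = 2^2 × 5 × 23
φ(n) = n × ∏(1 - 1/p) for each prime p dividing n
φ(460) = 460 × (1 - 1/2) × (1 - 1/5) × (1 - 1/23) = 176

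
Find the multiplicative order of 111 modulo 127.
14

127 is prime, so ord(111) divides φ(127) = 126.
Divisors of 126: 1, 2, 3, 6, 7, 9, 14, 18, 21, 42, 63, 126.
Repeated squaring: 111^1 ≡ 111, 111^2 ≡ 2, 111^4 ≡ 4, 111^8 ≡ 16, 111^16 ≡ 2, 111^32 ≡ 4, 111^64 ≡ 16 (mod 127).
Test 111^d mod 127 for each divisor d in increasing order:
111^1 ≡ 111
111^2 ≡ 2
111^3 = 111^2·111^1 ≡ 95
111^6 = 111^4·111^2 ≡ 8
111^7 = 111^4·111^2·111^1 ≡ 126
111^9 = 111^8·111^1 ≡ 125
111^14 = 111^8·111^4·111^2 ≡ 1  ← first divisor giving 1
The order is 14.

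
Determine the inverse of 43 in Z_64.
3

gcd(43, 64) = 1, so the inverse exists.
Extended Euclidean algorithm on (64, 43):
64 = 1 × 43 + 21  ⟹  21 = (1)·64 + (-1)·43
43 = 2 × 21 + 1  ⟹  1 = (-2)·64 + (3)·43
So (3)·43 ≡ 1 (mod 64), i.e. 43^(-1) ≡ 3 (mod 64).
Check: 43 × 3 = 129 ≡ 1 (mod 64)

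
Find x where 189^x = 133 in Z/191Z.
168

Baby-step giant-step with step n = ⌈√191⌉ = 14.
Baby steps 189^j mod 191 (j:value) for j=0..13: 0:1, 1:189, 2:4, 3:183, 4:16, 5:159, 6:64, 7:63, 8:65, 9:61, 10:69, 11:53, 12:85, 13:21.
Giant-step multiplier: 189^(-14) ≡ 189^(190-14) = 189^176 ≡ 50 (mod 191).
Giant steps γ_i = 133·50^i mod 191: γ_0=133, γ_1=156, γ_2=160, γ_3=169, γ_4=46, γ_5=8, γ_6=18, γ_7=136, γ_8=115, γ_9=20, γ_10=45, γ_11=149, γ_12=1 (in table at j=0).
x = i·n + j = 12·14 + 0 = 168.
Check: 189^168 ≡ 133 (mod 191).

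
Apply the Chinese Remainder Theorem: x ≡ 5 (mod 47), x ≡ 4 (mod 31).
1368

Using Chinese Remainder Theorem:
M = 47 × 31 = 1457
M1 = 31, M2 = 47
y1 = 31^(-1) mod 47 = 44
y2 = 47^(-1) mod 31 = 2
x = (5×31×44 + 4×47×2) mod 1457 = 1368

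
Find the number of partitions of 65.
2012558

p(n) counts ways to write n as a sum of positive integers (order ignored).
Euler's pentagonal recurrence: p(k) = p(k-1) + p(k-2) - p(k-5) - p(k-7) + p(k-12) + p(k-15) - ... (offsets j(3j∓1)/2, signs ++--, p(0)=1, p(<0)=0).
DP table for k = 0..64: p(0)=1, p(1)=1, p(2)=2, p(3)=3, p(4)=5, p(5)=7, p(6)=11, p(7)=15, p(8)=22, p(9)=30, p(10)=42, p(11)=56, p(12)=77, p(13)=101, p(14)=135, p(15)=176, p(16)=231, p(17)=297, p(18)=385, p(19)=490, p(20)=627, p(21)=792, p(22)=1002, p(23)=1255, p(24)=1575, p(25)=1958, p(26)=2436, p(27)=3010, p(28)=3718, p(29)=4565, p(30)=5604, p(31)=6842, p(32)=8349, p(33)=10143, p(34)=12310, p(35)=14883, p(36)=17977, p(37)=21637, p(38)=26015, p(39)=31185, p(40)=37338, p(41)=44583, p(42)=53174, p(43)=63261, p(44)=75175, p(45)=89134, p(46)=105558, p(47)=124754, p(48)=147273, p(49)=173525, p(50)=204226, p(51)=239943, p(52)=281589, p(53)=329931, p(54)=386155, p(55)=451276, p(56)=526823, p(57)=614154, p(58)=715220, p(59)=831820, p(60)=966467, p(61)=1121505, p(62)=1300156, p(63)=1505499, p(64)=1741630.
Final step: p(65) = p(64) + p(63) - p(60) - p(58) + p(53) + p(50) - p(43) - p(39) + p(30) + p(25) - p(14) - p(8)
= 1741630 + 1505499 - 966467 - 715220 + 329931 + 204226 - 63261 - 31185 + 5604 + 1958 - 135 - 22
= 2012558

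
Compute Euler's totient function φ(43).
42

43 = 43
φ(n) = n × ∏(1 - 1/p) for each prime p dividing n
φ(43) = 43 × (1 - 1/43) = 42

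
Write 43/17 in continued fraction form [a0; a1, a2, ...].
[2; 1, 1, 8]

Euclidean algorithm steps:
43 = 2 × 17 + 9
17 = 1 × 9 + 8
9 = 1 × 8 + 1
8 = 8 × 1 + 0
Continued fraction: [2; 1, 1, 8]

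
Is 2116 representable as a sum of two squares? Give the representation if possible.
0² + 46² (a=0, b=46)

Factorization: 2116 = 2^2 × 23^2
By Fermat: n is sum of two squares iff every prime p ≡ 3 (mod 4) appears to even power.
All primes ≡ 3 (mod 4) appear to even power.
Search a = 0, 1, 2, … for 2116 - a² a perfect square: first hit at a = 0: 2116 - 0 = 2116 = 46².
2116 = 0² + 46² = 0 + 2116 ✓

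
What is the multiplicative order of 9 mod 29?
14

29 is prime, so ord(9) divides φ(29) = 28.
Divisors of 28: 1, 2, 4, 7, 14, 28.
Repeated squaring: 9^1 ≡ 9, 9^2 ≡ 23, 9^4 ≡ 7, 9^8 ≡ 20, 9^16 ≡ 23 (mod 29).
Test 9^d mod 29 for each divisor d in increasing order:
9^1 ≡ 9
9^2 ≡ 23
9^4 ≡ 7
9^7 = 9^4·9^2·9^1 ≡ 28
9^14 = 9^8·9^4·9^2 ≡ 1  ← first divisor giving 1
The order is 14.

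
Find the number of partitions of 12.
77

p(n) counts ways to write n as a sum of positive integers (order ignored).
Euler's pentagonal recurrence: p(k) = p(k-1) + p(k-2) - p(k-5) - p(k-7) + p(k-12) + p(k-15) - ... (offsets j(3j∓1)/2, signs ++--, p(0)=1, p(<0)=0).
DP table for k = 0..11: p(0)=1, p(1)=1, p(2)=2, p(3)=3, p(4)=5, p(5)=7, p(6)=11, p(7)=15, p(8)=22, p(9)=30, p(10)=42, p(11)=56.
Final step: p(12) = p(11) + p(10) - p(7) - p(5) + p(0)
= 56 + 42 - 15 - 7 + 1
= 77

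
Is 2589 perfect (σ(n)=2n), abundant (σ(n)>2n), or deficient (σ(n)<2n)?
deficient

Proper divisors of 2589: sum = 1 + 3 + 863 = 867
Since 867 < 2589, 2589 is deficient.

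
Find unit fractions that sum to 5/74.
1/15 + 1/1110

Greedy algorithm:
5/74: ceiling(74/5) = 15, use 1/15
1/1110: ceiling(1110/1) = 1110, use 1/1110
Result: 5/74 = 1/15 + 1/1110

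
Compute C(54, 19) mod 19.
2

Using Lucas' theorem:
Write n=54 and k=19 in base 19:
n in base 19: [2, 16]
k in base 19: [1, 0]
C(54,19) mod 19 = ∏ C(n_i, k_i) mod 19
Digit binomials (mod 19): C(2,1) = 2; C(16,0) = 1
Product: 2 × 1 = 2 ≡ 2 (mod 19)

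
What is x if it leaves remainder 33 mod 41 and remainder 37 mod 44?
1181

Using Chinese Remainder Theorem:
M = 41 × 44 = 1804
M1 = 44, M2 = 41
y1 = 44^(-1) mod 41 = 14
y2 = 41^(-1) mod 44 = 29
x = (33×44×14 + 37×41×29) mod 1804 = 1181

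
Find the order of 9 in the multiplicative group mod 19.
9

19 is prime, so ord(9) divides φ(19) = 18.
Divisors of 18: 1, 2, 3, 6, 9, 18.
Repeated squaring: 9^1 ≡ 9, 9^2 ≡ 5, 9^4 ≡ 6, 9^8 ≡ 17, 9^16 ≡ 4 (mod 19).
Test 9^d mod 19 for each divisor d in increasing order:
9^1 ≡ 9
9^2 ≡ 5
9^3 = 9^2·9^1 ≡ 7
9^6 = 9^4·9^2 ≡ 11
9^9 = 9^8·9^1 ≡ 1  ← first divisor giving 1
The order is 9.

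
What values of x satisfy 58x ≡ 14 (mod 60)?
x ≡ 23 (mod 30)

gcd(58, 60) = 2, which divides 14, so solutions exist.
Divide through by 2: 29x ≡ 7 (mod 30).
Find 29^(-1) mod 30 by the extended Euclidean algorithm:
30 = 1 × 29 + 1  ⟹  1 = (1)·30 + (-1)·29
So (-1)·29 ≡ 1 (mod 30), i.e. 29^(-1) ≡ -1 ≡ 29 (mod 30).
x ≡ 29 × 7 = 203 ≡ 23 (mod 30).
Check: 58 × 23 = 1334 ≡ 14 (mod 60).
x ≡ 23 (mod 30), giving 2 solutions mod 60.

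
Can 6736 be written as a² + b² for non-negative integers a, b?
56² + 60² (a=56, b=60)

Factorization: 6736 = 2^4 × 421
By Fermat: n is sum of two squares iff every prime p ≡ 3 (mod 4) appears to even power.
All primes ≡ 3 (mod 4) appear to even power.
Search a = 0, 1, 2, … for 6736 - a² a perfect square: first hit at a = 56: 6736 - 3136 = 3600 = 60².
6736 = 56² + 60² = 3136 + 3600 ✓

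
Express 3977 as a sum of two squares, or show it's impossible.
16² + 61² (a=16, b=61)

Factorization: 3977 = 41 × 97
By Fermat: n is sum of two squares iff every prime p ≡ 3 (mod 4) appears to even power.
All primes ≡ 3 (mod 4) appear to even power.
Search a = 0, 1, 2, … for 3977 - a² a perfect square: first hit at a = 16: 3977 - 256 = 3721 = 61².
3977 = 16² + 61² = 256 + 3721 ✓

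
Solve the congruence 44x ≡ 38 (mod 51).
x ≡ 31 (mod 51)

gcd(44, 51) = 1, which divides 38, so solutions exist.
Find 44^(-1) mod 51 by the extended Euclidean algorithm:
51 = 1 × 44 + 7  ⟹  7 = (1)·51 + (-1)·44
44 = 6 × 7 + 2  ⟹  2 = (-6)·51 + (7)·44
7 = 3 × 2 + 1  ⟹  1 = (19)·51 + (-22)·44
So (-22)·44 ≡ 1 (mod 51), i.e. 44^(-1) ≡ -22 ≡ 29 (mod 51).
x ≡ 29 × 38 = 1102 ≡ 31 (mod 51).
Check: 44 × 31 = 1364 ≡ 38 (mod 51).
Unique solution: x ≡ 31 (mod 51)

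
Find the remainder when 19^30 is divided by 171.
19

Repeated squaring. Binary of 30 = 11110.
19^1 ≡ 19 (mod 171); 19^2 ≡ 19 (mod 171); 19^4 ≡ 19 (mod 171); 19^8 ≡ 19 (mod 171); 19^16 ≡ 19 (mod 171)
19^30 = 19^2 × 19^4 × 19^8 × 19^16 ≡ 19 (mod 171)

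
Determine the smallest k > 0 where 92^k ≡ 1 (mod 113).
112

113 is prime, so ord(92) divides φ(113) = 112.
Divisors of 112: 1, 2, 4, 7, 8, 14, 16, 28, 56, 112.
Repeated squaring: 92^1 ≡ 92, 92^2 ≡ 102, 92^4 ≡ 8, 92^8 ≡ 64, 92^16 ≡ 28, 92^32 ≡ 106, 92^64 ≡ 49 (mod 113).
Test 92^d mod 113 for each divisor d in increasing order:
92^1 ≡ 92
92^2 ≡ 102
92^4 ≡ 8
92^7 = 92^4·92^2·92^1 ≡ 40
92^8 ≡ 64
92^14 = 92^8·92^4·92^2 ≡ 18
92^16 ≡ 28
92^28 = 92^16·92^8·92^4 ≡ 98
92^56 = 92^32·92^16·92^8 ≡ 112
92^112 = 92^64·92^32·92^16 ≡ 1  ← first divisor giving 1
The order is 112.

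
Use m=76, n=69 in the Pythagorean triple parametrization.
(1015, 10488, 10537)

Euclid's formula: a = m² - n², b = 2mn, c = m² + n²
m = 76, n = 69
a = 76² - 69² = 5776 - 4761 = 1015
b = 2 × 76 × 69 = 10488
c = 76² + 69² = 5776 + 4761 = 10537
Verification: 1015² + 10488² = 1030225 + 109998144 = 111028369 = 10537² ✓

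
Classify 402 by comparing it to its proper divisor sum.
abundant

Proper divisors of 402: sum = 1 + 2 + 3 + 6 + 67 + 134 + 201 = 414
Since 414 > 402, 402 is abundant.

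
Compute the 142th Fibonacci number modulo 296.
167

Matrix identity: Q^n = [[F_(n+1), F_n], [F_n, F_(n-1)]] with Q = [[1,1],[1,0]].
n = 142 = 10001110₂. Square-and-multiply, entries mod 296:
Q^1 = [[1,1],[1,0]]
Q^2 = (Q^1)² = [[2,1],[1,1]]
Q^4 = (Q^2)² = [[5,3],[3,2]]
Q^8 = (Q^4)² = [[34,21],[21,13]]
Q^17 = (Q^8)²·Q = [[216,117],[117,99]]
Q^35 = (Q^17)²·Q = [[112,257],[257,151]]
Q^71 = (Q^35)²·Q = [[256,153],[153,103]]
Q^142 = (Q^71)² = [[145,167],[167,274]]
F_142 mod 296 = Q^142[0][1] = 167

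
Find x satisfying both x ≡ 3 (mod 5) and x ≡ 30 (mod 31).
123

Using Chinese Remainder Theorem:
M = 5 × 31 = 155
M1 = 31, M2 = 5
y1 = 31^(-1) mod 5 = 1
y2 = 5^(-1) mod 31 = 25
x = (3×31×1 + 30×5×25) mod 155 = 123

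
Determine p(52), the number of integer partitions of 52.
281589

p(n) counts ways to write n as a sum of positive integers (order ignored).
Euler's pentagonal recurrence: p(k) = p(k-1) + p(k-2) - p(k-5) - p(k-7) + p(k-12) + p(k-15) - ... (offsets j(3j∓1)/2, signs ++--, p(0)=1, p(<0)=0).
DP table for k = 0..51: p(0)=1, p(1)=1, p(2)=2, p(3)=3, p(4)=5, p(5)=7, p(6)=11, p(7)=15, p(8)=22, p(9)=30, p(10)=42, p(11)=56, p(12)=77, p(13)=101, p(14)=135, p(15)=176, p(16)=231, p(17)=297, p(18)=385, p(19)=490, p(20)=627, p(21)=792, p(22)=1002, p(23)=1255, p(24)=1575, p(25)=1958, p(26)=2436, p(27)=3010, p(28)=3718, p(29)=4565, p(30)=5604, p(31)=6842, p(32)=8349, p(33)=10143, p(34)=12310, p(35)=14883, p(36)=17977, p(37)=21637, p(38)=26015, p(39)=31185, p(40)=37338, p(41)=44583, p(42)=53174, p(43)=63261, p(44)=75175, p(45)=89134, p(46)=105558, p(47)=124754, p(48)=147273, p(49)=173525, p(50)=204226, p(51)=239943.
Final step: p(52) = p(51) + p(50) - p(47) - p(45) + p(40) + p(37) - p(30) - p(26) + p(17) + p(12) - p(1)
= 239943 + 204226 - 124754 - 89134 + 37338 + 21637 - 5604 - 2436 + 297 + 77 - 1
= 281589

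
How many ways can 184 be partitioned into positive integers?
980462880430

p(n) counts ways to write n as a sum of positive integers (order ignored).
Euler's pentagonal recurrence: p(k) = p(k-1) + p(k-2) - p(k-5) - p(k-7) + p(k-12) + p(k-15) - ... (offsets j(3j∓1)/2, signs ++--, p(0)=1, p(<0)=0).
DP table for k = 0..183: p(0)=1, p(1)=1, p(2)=2, p(3)=3, p(4)=5, p(5)=7, p(6)=11, p(7)=15, p(8)=22, p(9)=30, p(10)=42, p(11)=56, p(12)=77, p(13)=101, p(14)=135, p(15)=176, p(16)=231, p(17)=297, p(18)=385, p(19)=490, p(20)=627, p(21)=792, p(22)=1002, p(23)=1255, p(24)=1575, p(25)=1958, p(26)=2436, p(27)=3010, p(28)=3718, p(29)=4565, p(30)=5604, p(31)=6842, p(32)=8349, p(33)=10143, p(34)=12310, p(35)=14883, p(36)=17977, p(37)=21637, p(38)=26015, p(39)=31185, p(40)=37338, p(41)=44583, p(42)=53174, p(43)=63261, p(44)=75175, p(45)=89134, p(46)=105558, p(47)=124754, p(48)=147273, p(49)=173525, p(50)=204226, p(51)=239943, p(52)=281589, p(53)=329931, p(54)=386155, p(55)=451276, p(56)=526823, p(57)=614154, p(58)=715220, p(59)=831820, p(60)=966467, p(61)=1121505, p(62)=1300156, p(63)=1505499, p(64)=1741630, p(65)=2012558, p(66)=2323520, p(67)=2679689, p(68)=3087735, p(69)=3554345, p(70)=4087968, p(71)=4697205, p(72)=5392783, p(73)=6185689, p(74)=7089500, p(75)=8118264, p(76)=9289091, p(77)=10619863, p(78)=12132164, p(79)=13848650, p(80)=15796476, p(81)=18004327, p(82)=20506255, p(83)=23338469, p(84)=26543660, p(85)=30167357, p(86)=34262962, p(87)=38887673, p(88)=44108109, p(89)=49995925, p(90)=56634173, p(91)=64112359, p(92)=72533807, p(93)=82010177, p(94)=92669720, p(95)=104651419, p(96)=118114304, p(97)=133230930, p(98)=150198136, p(99)=169229875, p(100)=190569292, p(101)=214481126, p(102)=241265379, p(103)=271248950, p(104)=304801365, p(105)=342325709, p(106)=384276336, p(107)=431149389, p(108)=483502844, p(109)=541946240, p(110)=607163746, p(111)=679903203, p(112)=761002156, p(113)=851376628, p(114)=952050665, p(115)=1064144451, p(116)=1188908248, p(117)=1327710076, p(118)=1482074143, p(119)=1653668665, p(120)=1844349560, p(121)=2056148051, p(122)=2291320912, p(123)=2552338241, p(124)=2841940500, p(125)=3163127352, p(126)=3519222692, p(127)=3913864295, p(128)=4351078600, p(129)=4835271870, p(130)=5371315400, p(131)=5964539504, p(132)=6620830889, p(133)=7346629512, p(134)=8149040695, p(135)=9035836076, p(136)=10015581680, p(137)=11097645016, p(138)=12292341831, p(139)=13610949895, p(140)=15065878135, p(141)=16670689208, p(142)=18440293320, p(143)=20390982757, p(144)=22540654445, p(145)=24908858009, p(146)=27517052599, p(147)=30388671978, p(148)=33549419497, p(149)=37027355200, p(150)=40853235313, p(151)=45060624582, p(152)=49686288421, p(153)=54770336324, p(154)=60356673280, p(155)=66493182097, p(156)=73232243759, p(157)=80630964769, p(158)=88751778802, p(159)=97662728555, p(160)=107438159466, p(161)=118159068427, p(162)=129913904637, p(163)=142798995930, p(164)=156919475295, p(165)=172389800255, p(166)=189334822579, p(167)=207890420102, p(168)=228204732751, p(169)=250438925115, p(170)=274768617130, p(171)=301384802048, p(172)=330495499613, p(173)=362326859895, p(174)=397125074750, p(175)=435157697830, p(176)=476715857290, p(177)=522115831195, p(178)=571701605655, p(179)=625846753120, p(180)=684957390936, p(181)=749474411781, p(182)=819876908323, p(183)=896684817527.
Final step: p(184) = p(183) + p(182) - p(179) - p(177) + p(172) + p(169) - p(162) - p(158) + p(149) + p(144) - p(133) - p(127) + p(114) + p(107) - p(92) - p(84) + p(67) + p(58) - p(39) - p(29) + p(8)
= 896684817527 + 819876908323 - 625846753120 - 522115831195 + 330495499613 + 250438925115 - 129913904637 - 88751778802 + 37027355200 + 22540654445 - 7346629512 - 3913864295 + 952050665 + 431149389 - 72533807 - 26543660 + 2679689 + 715220 - 31185 - 4565 + 22
= 980462880430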